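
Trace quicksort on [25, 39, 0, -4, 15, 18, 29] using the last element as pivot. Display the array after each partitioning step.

Partition 1: pivot=29 at index 5 -> [25, 0, -4, 15, 18, 29, 39]
Partition 2: pivot=18 at index 3 -> [0, -4, 15, 18, 25, 29, 39]
Partition 3: pivot=15 at index 2 -> [0, -4, 15, 18, 25, 29, 39]
Partition 4: pivot=-4 at index 0 -> [-4, 0, 15, 18, 25, 29, 39]


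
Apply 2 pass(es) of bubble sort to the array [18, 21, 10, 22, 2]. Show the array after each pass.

After pass 1: [18, 10, 21, 2, 22] (2 swaps)
After pass 2: [10, 18, 2, 21, 22] (2 swaps)
Total swaps: 4


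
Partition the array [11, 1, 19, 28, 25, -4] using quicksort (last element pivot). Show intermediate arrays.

Partition 1: pivot=-4 at index 0 -> [-4, 1, 19, 28, 25, 11]
Partition 2: pivot=11 at index 2 -> [-4, 1, 11, 28, 25, 19]
Partition 3: pivot=19 at index 3 -> [-4, 1, 11, 19, 25, 28]
Partition 4: pivot=28 at index 5 -> [-4, 1, 11, 19, 25, 28]


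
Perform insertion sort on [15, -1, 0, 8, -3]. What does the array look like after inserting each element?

First element 15 is already 'sorted'
Insert -1: shifted 1 elements -> [-1, 15, 0, 8, -3]
Insert 0: shifted 1 elements -> [-1, 0, 15, 8, -3]
Insert 8: shifted 1 elements -> [-1, 0, 8, 15, -3]
Insert -3: shifted 4 elements -> [-3, -1, 0, 8, 15]


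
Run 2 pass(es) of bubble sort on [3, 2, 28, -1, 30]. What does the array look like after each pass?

After pass 1: [2, 3, -1, 28, 30] (2 swaps)
After pass 2: [2, -1, 3, 28, 30] (1 swaps)
Total swaps: 3


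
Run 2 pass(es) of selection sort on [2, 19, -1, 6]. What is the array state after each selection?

Pass 1: Select minimum -1 at index 2, swap -> [-1, 19, 2, 6]
Pass 2: Select minimum 2 at index 2, swap -> [-1, 2, 19, 6]


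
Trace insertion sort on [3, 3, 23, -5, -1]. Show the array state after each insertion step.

First element 3 is already 'sorted'
Insert 3: shifted 0 elements -> [3, 3, 23, -5, -1]
Insert 23: shifted 0 elements -> [3, 3, 23, -5, -1]
Insert -5: shifted 3 elements -> [-5, 3, 3, 23, -1]
Insert -1: shifted 3 elements -> [-5, -1, 3, 3, 23]


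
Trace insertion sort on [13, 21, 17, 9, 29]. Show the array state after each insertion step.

First element 13 is already 'sorted'
Insert 21: shifted 0 elements -> [13, 21, 17, 9, 29]
Insert 17: shifted 1 elements -> [13, 17, 21, 9, 29]
Insert 9: shifted 3 elements -> [9, 13, 17, 21, 29]
Insert 29: shifted 0 elements -> [9, 13, 17, 21, 29]


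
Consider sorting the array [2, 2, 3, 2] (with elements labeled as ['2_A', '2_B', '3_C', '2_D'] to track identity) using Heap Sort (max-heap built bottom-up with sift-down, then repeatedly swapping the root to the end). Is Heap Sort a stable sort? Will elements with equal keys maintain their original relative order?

Trace Heap Sort on the labeled array (the key is the number; the letter only tracks identity):
  Build max-heap: [3_C, 2_B, 2_A, 2_D]
  Swap root 3_C to index 3, re-heapify first 3 -> [2_D, 2_B, 2_A, 3_C]
  Swap root 2_D to index 2, re-heapify first 2 -> [2_A, 2_B, 2_D, 3_C]
  Swap root 2_A to index 1, re-heapify first 1 -> [2_B, 2_A, 2_D, 3_C]
Final order: [2_B, 2_A, 2_D, 3_C]
Equal keys:
  value 2: originally 2_A, 2_B, 2_D; after sorting 2_B, 2_A, 2_D -> order changed
Equal keys were reordered, so Heap Sort is not stable: heap construction and root-to-end swaps move elements without regard to the original order of equal keys. (One such input is enough; an unstable sort may happen to preserve order on other inputs, but it gives no guarantee.)
Answer: Not stable


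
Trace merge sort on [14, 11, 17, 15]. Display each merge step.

Divide and conquer:
  Merge [14] + [11] -> [11, 14]
  Merge [17] + [15] -> [15, 17]
  Merge [11, 14] + [15, 17] -> [11, 14, 15, 17]


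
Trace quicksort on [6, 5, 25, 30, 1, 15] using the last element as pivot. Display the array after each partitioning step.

Partition 1: pivot=15 at index 3 -> [6, 5, 1, 15, 25, 30]
Partition 2: pivot=1 at index 0 -> [1, 5, 6, 15, 25, 30]
Partition 3: pivot=6 at index 2 -> [1, 5, 6, 15, 25, 30]
Partition 4: pivot=30 at index 5 -> [1, 5, 6, 15, 25, 30]


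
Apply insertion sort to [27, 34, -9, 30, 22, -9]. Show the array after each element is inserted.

First element 27 is already 'sorted'
Insert 34: shifted 0 elements -> [27, 34, -9, 30, 22, -9]
Insert -9: shifted 2 elements -> [-9, 27, 34, 30, 22, -9]
Insert 30: shifted 1 elements -> [-9, 27, 30, 34, 22, -9]
Insert 22: shifted 3 elements -> [-9, 22, 27, 30, 34, -9]
Insert -9: shifted 4 elements -> [-9, -9, 22, 27, 30, 34]


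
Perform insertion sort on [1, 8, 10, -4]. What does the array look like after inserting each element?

First element 1 is already 'sorted'
Insert 8: shifted 0 elements -> [1, 8, 10, -4]
Insert 10: shifted 0 elements -> [1, 8, 10, -4]
Insert -4: shifted 3 elements -> [-4, 1, 8, 10]


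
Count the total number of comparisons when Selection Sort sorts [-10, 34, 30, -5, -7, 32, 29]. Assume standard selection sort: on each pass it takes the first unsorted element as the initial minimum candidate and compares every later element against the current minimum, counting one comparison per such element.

Pass 1: scan indices 1..6 for the minimum = 6 comparison(s); min is -10, place at index 0 -> [-10, 34, 30, -5, -7, 32, 29]
Pass 2: scan indices 2..6 for the minimum = 5 comparison(s); min is -7, place at index 1 -> [-10, -7, 30, -5, 34, 32, 29]
Pass 3: scan indices 3..6 for the minimum = 4 comparison(s); min is -5, place at index 2 -> [-10, -7, -5, 30, 34, 32, 29]
Pass 4: scan indices 4..6 for the minimum = 3 comparison(s); min is 29, place at index 3 -> [-10, -7, -5, 29, 34, 32, 30]
Pass 5: scan indices 5..6 for the minimum = 2 comparison(s); min is 30, place at index 4 -> [-10, -7, -5, 29, 30, 32, 34]
Pass 6: scan indices 6..6 for the minimum = 1 comparison(s); min is 32, place at index 5 -> [-10, -7, -5, 29, 30, 32, 34]
Selection sort always scans the whole unsorted suffix, so the count is (n-1) + (n-2) + ... + 1 = n(n-1)/2 = 7*6/2 = 21 regardless of the input order.
Total comparisons: 6 + 5 + 4 + 3 + 2 + 1 = 21


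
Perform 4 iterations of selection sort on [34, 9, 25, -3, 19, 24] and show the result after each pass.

Pass 1: Select minimum -3 at index 3, swap -> [-3, 9, 25, 34, 19, 24]
Pass 2: Select minimum 9 at index 1, swap -> [-3, 9, 25, 34, 19, 24]
Pass 3: Select minimum 19 at index 4, swap -> [-3, 9, 19, 34, 25, 24]
Pass 4: Select minimum 24 at index 5, swap -> [-3, 9, 19, 24, 25, 34]


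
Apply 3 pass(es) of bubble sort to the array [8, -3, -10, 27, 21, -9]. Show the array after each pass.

After pass 1: [-3, -10, 8, 21, -9, 27] (4 swaps)
After pass 2: [-10, -3, 8, -9, 21, 27] (2 swaps)
After pass 3: [-10, -3, -9, 8, 21, 27] (1 swaps)
Total swaps: 7


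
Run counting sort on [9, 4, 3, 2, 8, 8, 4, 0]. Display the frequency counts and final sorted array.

Count array: [1, 0, 1, 1, 2, 0, 0, 0, 2, 1]
(count[i] = number of elements equal to i)
Cumulative count: [1, 1, 2, 3, 5, 5, 5, 5, 7, 8]
Sorted: [0, 2, 3, 4, 4, 8, 8, 9]


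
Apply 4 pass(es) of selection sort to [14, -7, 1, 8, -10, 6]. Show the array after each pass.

Pass 1: Select minimum -10 at index 4, swap -> [-10, -7, 1, 8, 14, 6]
Pass 2: Select minimum -7 at index 1, swap -> [-10, -7, 1, 8, 14, 6]
Pass 3: Select minimum 1 at index 2, swap -> [-10, -7, 1, 8, 14, 6]
Pass 4: Select minimum 6 at index 5, swap -> [-10, -7, 1, 6, 14, 8]


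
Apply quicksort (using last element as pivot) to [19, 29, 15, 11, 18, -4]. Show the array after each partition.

Partition 1: pivot=-4 at index 0 -> [-4, 29, 15, 11, 18, 19]
Partition 2: pivot=19 at index 4 -> [-4, 15, 11, 18, 19, 29]
Partition 3: pivot=18 at index 3 -> [-4, 15, 11, 18, 19, 29]
Partition 4: pivot=11 at index 1 -> [-4, 11, 15, 18, 19, 29]


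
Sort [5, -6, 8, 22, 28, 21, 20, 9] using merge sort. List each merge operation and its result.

Divide and conquer:
  Merge [5] + [-6] -> [-6, 5]
  Merge [8] + [22] -> [8, 22]
  Merge [-6, 5] + [8, 22] -> [-6, 5, 8, 22]
  Merge [28] + [21] -> [21, 28]
  Merge [20] + [9] -> [9, 20]
  Merge [21, 28] + [9, 20] -> [9, 20, 21, 28]
  Merge [-6, 5, 8, 22] + [9, 20, 21, 28] -> [-6, 5, 8, 9, 20, 21, 22, 28]


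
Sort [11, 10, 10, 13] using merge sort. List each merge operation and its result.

Divide and conquer:
  Merge [11] + [10] -> [10, 11]
  Merge [10] + [13] -> [10, 13]
  Merge [10, 11] + [10, 13] -> [10, 10, 11, 13]


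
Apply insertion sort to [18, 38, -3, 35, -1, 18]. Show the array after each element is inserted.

First element 18 is already 'sorted'
Insert 38: shifted 0 elements -> [18, 38, -3, 35, -1, 18]
Insert -3: shifted 2 elements -> [-3, 18, 38, 35, -1, 18]
Insert 35: shifted 1 elements -> [-3, 18, 35, 38, -1, 18]
Insert -1: shifted 3 elements -> [-3, -1, 18, 35, 38, 18]
Insert 18: shifted 2 elements -> [-3, -1, 18, 18, 35, 38]


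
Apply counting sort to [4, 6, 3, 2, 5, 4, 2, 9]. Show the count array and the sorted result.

Count array: [0, 0, 2, 1, 2, 1, 1, 0, 0, 1]
(count[i] = number of elements equal to i)
Cumulative count: [0, 0, 2, 3, 5, 6, 7, 7, 7, 8]
Sorted: [2, 2, 3, 4, 4, 5, 6, 9]


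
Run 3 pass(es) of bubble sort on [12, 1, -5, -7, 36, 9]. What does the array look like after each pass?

After pass 1: [1, -5, -7, 12, 9, 36] (4 swaps)
After pass 2: [-5, -7, 1, 9, 12, 36] (3 swaps)
After pass 3: [-7, -5, 1, 9, 12, 36] (1 swaps)
Total swaps: 8


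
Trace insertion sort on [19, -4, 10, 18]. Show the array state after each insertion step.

First element 19 is already 'sorted'
Insert -4: shifted 1 elements -> [-4, 19, 10, 18]
Insert 10: shifted 1 elements -> [-4, 10, 19, 18]
Insert 18: shifted 1 elements -> [-4, 10, 18, 19]


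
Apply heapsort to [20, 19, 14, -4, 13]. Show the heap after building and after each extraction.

Build heap: [20, 19, 14, -4, 13]
Extract 20: [19, 13, 14, -4, 20]
Extract 19: [14, 13, -4, 19, 20]
Extract 14: [13, -4, 14, 19, 20]
Extract 13: [-4, 13, 14, 19, 20]


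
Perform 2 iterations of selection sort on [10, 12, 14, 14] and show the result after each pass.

Pass 1: Select minimum 10 at index 0, swap -> [10, 12, 14, 14]
Pass 2: Select minimum 12 at index 1, swap -> [10, 12, 14, 14]


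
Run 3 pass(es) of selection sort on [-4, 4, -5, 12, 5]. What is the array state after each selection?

Pass 1: Select minimum -5 at index 2, swap -> [-5, 4, -4, 12, 5]
Pass 2: Select minimum -4 at index 2, swap -> [-5, -4, 4, 12, 5]
Pass 3: Select minimum 4 at index 2, swap -> [-5, -4, 4, 12, 5]


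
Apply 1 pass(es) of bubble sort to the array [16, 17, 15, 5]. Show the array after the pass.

After pass 1: [16, 15, 5, 17] (2 swaps)
Total swaps: 2


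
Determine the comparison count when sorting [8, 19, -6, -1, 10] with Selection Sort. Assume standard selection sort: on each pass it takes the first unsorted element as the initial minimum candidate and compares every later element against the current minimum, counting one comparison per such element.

Pass 1: scan indices 1..4 for the minimum = 4 comparison(s); min is -6, place at index 0 -> [-6, 19, 8, -1, 10]
Pass 2: scan indices 2..4 for the minimum = 3 comparison(s); min is -1, place at index 1 -> [-6, -1, 8, 19, 10]
Pass 3: scan indices 3..4 for the minimum = 2 comparison(s); min is 8, place at index 2 -> [-6, -1, 8, 19, 10]
Pass 4: scan indices 4..4 for the minimum = 1 comparison(s); min is 10, place at index 3 -> [-6, -1, 8, 10, 19]
Selection sort always scans the whole unsorted suffix, so the count is (n-1) + (n-2) + ... + 1 = n(n-1)/2 = 5*4/2 = 10 regardless of the input order.
Total comparisons: 4 + 3 + 2 + 1 = 10


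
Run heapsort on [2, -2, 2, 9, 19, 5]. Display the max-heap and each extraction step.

Build heap: [19, 9, 5, 2, -2, 2]
Extract 19: [9, 2, 5, 2, -2, 19]
Extract 9: [5, 2, -2, 2, 9, 19]
Extract 5: [2, 2, -2, 5, 9, 19]
Extract 2: [2, -2, 2, 5, 9, 19]
Extract 2: [-2, 2, 2, 5, 9, 19]


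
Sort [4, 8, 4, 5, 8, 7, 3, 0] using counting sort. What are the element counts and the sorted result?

Count array: [1, 0, 0, 1, 2, 1, 0, 1, 2]
(count[i] = number of elements equal to i)
Cumulative count: [1, 1, 1, 2, 4, 5, 5, 6, 8]
Sorted: [0, 3, 4, 4, 5, 7, 8, 8]


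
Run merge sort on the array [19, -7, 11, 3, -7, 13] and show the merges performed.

Divide and conquer:
  Merge [-7] + [11] -> [-7, 11]
  Merge [19] + [-7, 11] -> [-7, 11, 19]
  Merge [-7] + [13] -> [-7, 13]
  Merge [3] + [-7, 13] -> [-7, 3, 13]
  Merge [-7, 11, 19] + [-7, 3, 13] -> [-7, -7, 3, 11, 13, 19]


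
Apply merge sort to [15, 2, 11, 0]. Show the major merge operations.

Divide and conquer:
  Merge [15] + [2] -> [2, 15]
  Merge [11] + [0] -> [0, 11]
  Merge [2, 15] + [0, 11] -> [0, 2, 11, 15]


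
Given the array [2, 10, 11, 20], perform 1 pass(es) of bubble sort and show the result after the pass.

After pass 1: [2, 10, 11, 20] (0 swaps)
Total swaps: 0


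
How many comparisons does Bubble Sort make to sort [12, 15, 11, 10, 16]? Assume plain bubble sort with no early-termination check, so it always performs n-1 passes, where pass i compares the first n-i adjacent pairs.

Pass 1: compare adjacent pairs (0,1)..(3,4) = 4 comparison(s), 2 swap(s) -> [12, 11, 10, 15, 16]
Pass 2: compare adjacent pairs (0,1)..(2,3) = 3 comparison(s), 2 swap(s) -> [11, 10, 12, 15, 16]
Pass 3: compare adjacent pairs (0,1)..(1,2) = 2 comparison(s), 1 swap(s) -> [10, 11, 12, 15, 16]
Pass 4: compare adjacent pairs (0,1)..(0,1) = 1 comparison(s), 0 swap(s) -> [10, 11, 12, 15, 16]
Total comparisons: 4 + 3 + 2 + 1 = 10


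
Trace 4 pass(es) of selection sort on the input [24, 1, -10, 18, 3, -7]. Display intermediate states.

Pass 1: Select minimum -10 at index 2, swap -> [-10, 1, 24, 18, 3, -7]
Pass 2: Select minimum -7 at index 5, swap -> [-10, -7, 24, 18, 3, 1]
Pass 3: Select minimum 1 at index 5, swap -> [-10, -7, 1, 18, 3, 24]
Pass 4: Select minimum 3 at index 4, swap -> [-10, -7, 1, 3, 18, 24]


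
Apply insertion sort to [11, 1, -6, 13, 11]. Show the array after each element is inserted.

First element 11 is already 'sorted'
Insert 1: shifted 1 elements -> [1, 11, -6, 13, 11]
Insert -6: shifted 2 elements -> [-6, 1, 11, 13, 11]
Insert 13: shifted 0 elements -> [-6, 1, 11, 13, 11]
Insert 11: shifted 1 elements -> [-6, 1, 11, 11, 13]


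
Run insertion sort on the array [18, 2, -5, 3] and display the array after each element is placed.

First element 18 is already 'sorted'
Insert 2: shifted 1 elements -> [2, 18, -5, 3]
Insert -5: shifted 2 elements -> [-5, 2, 18, 3]
Insert 3: shifted 1 elements -> [-5, 2, 3, 18]


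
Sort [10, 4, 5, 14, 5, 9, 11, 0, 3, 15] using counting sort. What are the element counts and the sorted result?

Count array: [1, 0, 0, 1, 1, 2, 0, 0, 0, 1, 1, 1, 0, 0, 1, 1]
(count[i] = number of elements equal to i)
Cumulative count: [1, 1, 1, 2, 3, 5, 5, 5, 5, 6, 7, 8, 8, 8, 9, 10]
Sorted: [0, 3, 4, 5, 5, 9, 10, 11, 14, 15]


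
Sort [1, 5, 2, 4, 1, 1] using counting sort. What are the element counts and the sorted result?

Count array: [0, 3, 1, 0, 1, 1]
(count[i] = number of elements equal to i)
Cumulative count: [0, 3, 4, 4, 5, 6]
Sorted: [1, 1, 1, 2, 4, 5]


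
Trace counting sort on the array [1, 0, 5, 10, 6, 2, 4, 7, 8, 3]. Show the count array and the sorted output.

Count array: [1, 1, 1, 1, 1, 1, 1, 1, 1, 0, 1]
(count[i] = number of elements equal to i)
Cumulative count: [1, 2, 3, 4, 5, 6, 7, 8, 9, 9, 10]
Sorted: [0, 1, 2, 3, 4, 5, 6, 7, 8, 10]


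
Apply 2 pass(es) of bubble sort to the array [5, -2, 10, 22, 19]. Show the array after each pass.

After pass 1: [-2, 5, 10, 19, 22] (2 swaps)
After pass 2: [-2, 5, 10, 19, 22] (0 swaps)
Total swaps: 2


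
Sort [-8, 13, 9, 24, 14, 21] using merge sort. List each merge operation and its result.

Divide and conquer:
  Merge [13] + [9] -> [9, 13]
  Merge [-8] + [9, 13] -> [-8, 9, 13]
  Merge [14] + [21] -> [14, 21]
  Merge [24] + [14, 21] -> [14, 21, 24]
  Merge [-8, 9, 13] + [14, 21, 24] -> [-8, 9, 13, 14, 21, 24]


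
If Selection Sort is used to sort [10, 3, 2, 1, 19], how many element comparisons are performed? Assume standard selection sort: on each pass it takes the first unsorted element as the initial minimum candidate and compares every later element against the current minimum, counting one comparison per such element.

Pass 1: scan indices 1..4 for the minimum = 4 comparison(s); min is 1, place at index 0 -> [1, 3, 2, 10, 19]
Pass 2: scan indices 2..4 for the minimum = 3 comparison(s); min is 2, place at index 1 -> [1, 2, 3, 10, 19]
Pass 3: scan indices 3..4 for the minimum = 2 comparison(s); min is 3, place at index 2 -> [1, 2, 3, 10, 19]
Pass 4: scan indices 4..4 for the minimum = 1 comparison(s); min is 10, place at index 3 -> [1, 2, 3, 10, 19]
Selection sort always scans the whole unsorted suffix, so the count is (n-1) + (n-2) + ... + 1 = n(n-1)/2 = 5*4/2 = 10 regardless of the input order.
Total comparisons: 4 + 3 + 2 + 1 = 10


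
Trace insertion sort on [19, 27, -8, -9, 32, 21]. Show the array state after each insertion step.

First element 19 is already 'sorted'
Insert 27: shifted 0 elements -> [19, 27, -8, -9, 32, 21]
Insert -8: shifted 2 elements -> [-8, 19, 27, -9, 32, 21]
Insert -9: shifted 3 elements -> [-9, -8, 19, 27, 32, 21]
Insert 32: shifted 0 elements -> [-9, -8, 19, 27, 32, 21]
Insert 21: shifted 2 elements -> [-9, -8, 19, 21, 27, 32]


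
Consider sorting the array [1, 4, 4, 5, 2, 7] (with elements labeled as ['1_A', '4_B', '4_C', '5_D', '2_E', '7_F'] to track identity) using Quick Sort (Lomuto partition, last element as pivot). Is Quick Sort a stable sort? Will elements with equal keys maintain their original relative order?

Trace Quick Sort on the labeled array (the key is the number; the letter only tracks identity):
  Partition indices 0..5 around pivot 7_F -> [1_A, 4_B, 4_C, 5_D, 2_E, 7_F]
  Partition indices 0..4 around pivot 2_E -> [1_A, 2_E, 4_C, 5_D, 4_B, 7_F]
  Partition indices 2..4 around pivot 4_B -> [1_A, 2_E, 4_C, 4_B, 5_D, 7_F]
Final order: [1_A, 2_E, 4_C, 4_B, 5_D, 7_F]
Equal keys:
  value 4: originally 4_B, 4_C; after sorting 4_C, 4_B -> order changed
Equal keys were reordered, so Quick Sort is not stable: partition swaps elements across long distances and can reorder equal keys. (One such input is enough; an unstable sort may happen to preserve order on other inputs, but it gives no guarantee.)
Answer: Not stable


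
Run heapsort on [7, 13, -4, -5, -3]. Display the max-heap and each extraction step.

Build heap: [13, 7, -4, -5, -3]
Extract 13: [7, -3, -4, -5, 13]
Extract 7: [-3, -5, -4, 7, 13]
Extract -3: [-4, -5, -3, 7, 13]
Extract -4: [-5, -4, -3, 7, 13]


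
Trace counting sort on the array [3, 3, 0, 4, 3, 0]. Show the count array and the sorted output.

Count array: [2, 0, 0, 3, 1]
(count[i] = number of elements equal to i)
Cumulative count: [2, 2, 2, 5, 6]
Sorted: [0, 0, 3, 3, 3, 4]


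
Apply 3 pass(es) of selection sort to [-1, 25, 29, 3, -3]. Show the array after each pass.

Pass 1: Select minimum -3 at index 4, swap -> [-3, 25, 29, 3, -1]
Pass 2: Select minimum -1 at index 4, swap -> [-3, -1, 29, 3, 25]
Pass 3: Select minimum 3 at index 3, swap -> [-3, -1, 3, 29, 25]


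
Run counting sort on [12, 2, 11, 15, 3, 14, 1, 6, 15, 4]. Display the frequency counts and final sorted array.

Count array: [0, 1, 1, 1, 1, 0, 1, 0, 0, 0, 0, 1, 1, 0, 1, 2]
(count[i] = number of elements equal to i)
Cumulative count: [0, 1, 2, 3, 4, 4, 5, 5, 5, 5, 5, 6, 7, 7, 8, 10]
Sorted: [1, 2, 3, 4, 6, 11, 12, 14, 15, 15]


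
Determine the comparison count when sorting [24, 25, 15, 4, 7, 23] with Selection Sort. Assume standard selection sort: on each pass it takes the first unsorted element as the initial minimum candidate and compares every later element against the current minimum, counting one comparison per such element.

Pass 1: scan indices 1..5 for the minimum = 5 comparison(s); min is 4, place at index 0 -> [4, 25, 15, 24, 7, 23]
Pass 2: scan indices 2..5 for the minimum = 4 comparison(s); min is 7, place at index 1 -> [4, 7, 15, 24, 25, 23]
Pass 3: scan indices 3..5 for the minimum = 3 comparison(s); min is 15, place at index 2 -> [4, 7, 15, 24, 25, 23]
Pass 4: scan indices 4..5 for the minimum = 2 comparison(s); min is 23, place at index 3 -> [4, 7, 15, 23, 25, 24]
Pass 5: scan indices 5..5 for the minimum = 1 comparison(s); min is 24, place at index 4 -> [4, 7, 15, 23, 24, 25]
Selection sort always scans the whole unsorted suffix, so the count is (n-1) + (n-2) + ... + 1 = n(n-1)/2 = 6*5/2 = 15 regardless of the input order.
Total comparisons: 5 + 4 + 3 + 2 + 1 = 15


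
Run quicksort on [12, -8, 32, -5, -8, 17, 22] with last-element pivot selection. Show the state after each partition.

Partition 1: pivot=22 at index 5 -> [12, -8, -5, -8, 17, 22, 32]
Partition 2: pivot=17 at index 4 -> [12, -8, -5, -8, 17, 22, 32]
Partition 3: pivot=-8 at index 1 -> [-8, -8, -5, 12, 17, 22, 32]
Partition 4: pivot=12 at index 3 -> [-8, -8, -5, 12, 17, 22, 32]


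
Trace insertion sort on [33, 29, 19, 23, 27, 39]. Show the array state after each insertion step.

First element 33 is already 'sorted'
Insert 29: shifted 1 elements -> [29, 33, 19, 23, 27, 39]
Insert 19: shifted 2 elements -> [19, 29, 33, 23, 27, 39]
Insert 23: shifted 2 elements -> [19, 23, 29, 33, 27, 39]
Insert 27: shifted 2 elements -> [19, 23, 27, 29, 33, 39]
Insert 39: shifted 0 elements -> [19, 23, 27, 29, 33, 39]


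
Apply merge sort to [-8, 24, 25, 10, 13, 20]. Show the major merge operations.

Divide and conquer:
  Merge [24] + [25] -> [24, 25]
  Merge [-8] + [24, 25] -> [-8, 24, 25]
  Merge [13] + [20] -> [13, 20]
  Merge [10] + [13, 20] -> [10, 13, 20]
  Merge [-8, 24, 25] + [10, 13, 20] -> [-8, 10, 13, 20, 24, 25]


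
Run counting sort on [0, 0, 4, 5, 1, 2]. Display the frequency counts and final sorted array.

Count array: [2, 1, 1, 0, 1, 1]
(count[i] = number of elements equal to i)
Cumulative count: [2, 3, 4, 4, 5, 6]
Sorted: [0, 0, 1, 2, 4, 5]


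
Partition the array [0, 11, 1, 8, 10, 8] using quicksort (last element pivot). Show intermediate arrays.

Partition 1: pivot=8 at index 3 -> [0, 1, 8, 8, 10, 11]
Partition 2: pivot=8 at index 2 -> [0, 1, 8, 8, 10, 11]
Partition 3: pivot=1 at index 1 -> [0, 1, 8, 8, 10, 11]
Partition 4: pivot=11 at index 5 -> [0, 1, 8, 8, 10, 11]


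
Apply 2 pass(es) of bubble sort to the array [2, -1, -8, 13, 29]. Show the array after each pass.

After pass 1: [-1, -8, 2, 13, 29] (2 swaps)
After pass 2: [-8, -1, 2, 13, 29] (1 swaps)
Total swaps: 3


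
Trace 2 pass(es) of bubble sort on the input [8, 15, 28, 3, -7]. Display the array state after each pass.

After pass 1: [8, 15, 3, -7, 28] (2 swaps)
After pass 2: [8, 3, -7, 15, 28] (2 swaps)
Total swaps: 4


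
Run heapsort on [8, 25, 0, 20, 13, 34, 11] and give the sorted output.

Build heap: [34, 25, 11, 20, 13, 0, 8]
Extract 34: [25, 20, 11, 8, 13, 0, 34]
Extract 25: [20, 13, 11, 8, 0, 25, 34]
Extract 20: [13, 8, 11, 0, 20, 25, 34]
Extract 13: [11, 8, 0, 13, 20, 25, 34]
Extract 11: [8, 0, 11, 13, 20, 25, 34]
Extract 8: [0, 8, 11, 13, 20, 25, 34]


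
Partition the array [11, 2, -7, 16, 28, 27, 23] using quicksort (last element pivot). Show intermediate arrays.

Partition 1: pivot=23 at index 4 -> [11, 2, -7, 16, 23, 27, 28]
Partition 2: pivot=16 at index 3 -> [11, 2, -7, 16, 23, 27, 28]
Partition 3: pivot=-7 at index 0 -> [-7, 2, 11, 16, 23, 27, 28]
Partition 4: pivot=11 at index 2 -> [-7, 2, 11, 16, 23, 27, 28]
Partition 5: pivot=28 at index 6 -> [-7, 2, 11, 16, 23, 27, 28]


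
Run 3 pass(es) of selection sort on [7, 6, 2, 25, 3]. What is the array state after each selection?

Pass 1: Select minimum 2 at index 2, swap -> [2, 6, 7, 25, 3]
Pass 2: Select minimum 3 at index 4, swap -> [2, 3, 7, 25, 6]
Pass 3: Select minimum 6 at index 4, swap -> [2, 3, 6, 25, 7]


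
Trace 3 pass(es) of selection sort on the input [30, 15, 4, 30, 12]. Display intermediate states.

Pass 1: Select minimum 4 at index 2, swap -> [4, 15, 30, 30, 12]
Pass 2: Select minimum 12 at index 4, swap -> [4, 12, 30, 30, 15]
Pass 3: Select minimum 15 at index 4, swap -> [4, 12, 15, 30, 30]


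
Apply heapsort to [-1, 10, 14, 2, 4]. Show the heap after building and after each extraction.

Build heap: [14, 10, -1, 2, 4]
Extract 14: [10, 4, -1, 2, 14]
Extract 10: [4, 2, -1, 10, 14]
Extract 4: [2, -1, 4, 10, 14]
Extract 2: [-1, 2, 4, 10, 14]


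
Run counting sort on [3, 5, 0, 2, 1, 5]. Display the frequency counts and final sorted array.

Count array: [1, 1, 1, 1, 0, 2]
(count[i] = number of elements equal to i)
Cumulative count: [1, 2, 3, 4, 4, 6]
Sorted: [0, 1, 2, 3, 5, 5]


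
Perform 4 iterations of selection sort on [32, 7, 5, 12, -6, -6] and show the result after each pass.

Pass 1: Select minimum -6 at index 4, swap -> [-6, 7, 5, 12, 32, -6]
Pass 2: Select minimum -6 at index 5, swap -> [-6, -6, 5, 12, 32, 7]
Pass 3: Select minimum 5 at index 2, swap -> [-6, -6, 5, 12, 32, 7]
Pass 4: Select minimum 7 at index 5, swap -> [-6, -6, 5, 7, 32, 12]


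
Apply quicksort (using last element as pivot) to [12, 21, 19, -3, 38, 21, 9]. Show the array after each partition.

Partition 1: pivot=9 at index 1 -> [-3, 9, 19, 12, 38, 21, 21]
Partition 2: pivot=21 at index 5 -> [-3, 9, 19, 12, 21, 21, 38]
Partition 3: pivot=21 at index 4 -> [-3, 9, 19, 12, 21, 21, 38]
Partition 4: pivot=12 at index 2 -> [-3, 9, 12, 19, 21, 21, 38]


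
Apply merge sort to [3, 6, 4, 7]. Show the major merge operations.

Divide and conquer:
  Merge [3] + [6] -> [3, 6]
  Merge [4] + [7] -> [4, 7]
  Merge [3, 6] + [4, 7] -> [3, 4, 6, 7]


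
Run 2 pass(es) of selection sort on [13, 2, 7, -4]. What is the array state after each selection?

Pass 1: Select minimum -4 at index 3, swap -> [-4, 2, 7, 13]
Pass 2: Select minimum 2 at index 1, swap -> [-4, 2, 7, 13]


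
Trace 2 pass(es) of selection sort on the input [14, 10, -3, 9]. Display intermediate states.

Pass 1: Select minimum -3 at index 2, swap -> [-3, 10, 14, 9]
Pass 2: Select minimum 9 at index 3, swap -> [-3, 9, 14, 10]


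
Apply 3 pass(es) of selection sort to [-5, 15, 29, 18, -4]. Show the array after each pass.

Pass 1: Select minimum -5 at index 0, swap -> [-5, 15, 29, 18, -4]
Pass 2: Select minimum -4 at index 4, swap -> [-5, -4, 29, 18, 15]
Pass 3: Select minimum 15 at index 4, swap -> [-5, -4, 15, 18, 29]


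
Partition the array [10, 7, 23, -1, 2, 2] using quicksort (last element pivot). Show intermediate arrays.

Partition 1: pivot=2 at index 2 -> [-1, 2, 2, 10, 7, 23]
Partition 2: pivot=2 at index 1 -> [-1, 2, 2, 10, 7, 23]
Partition 3: pivot=23 at index 5 -> [-1, 2, 2, 10, 7, 23]
Partition 4: pivot=7 at index 3 -> [-1, 2, 2, 7, 10, 23]


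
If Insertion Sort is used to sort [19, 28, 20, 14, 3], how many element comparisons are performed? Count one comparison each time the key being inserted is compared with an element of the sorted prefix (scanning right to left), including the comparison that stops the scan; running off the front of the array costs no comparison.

Insert 28: 19 <= 28 (stop) = 1 comparison(s) -> [19, 28, 20, 14, 3]
Insert 20: 28 > 20 (shift), 19 <= 20 (stop) = 2 comparison(s) -> [19, 20, 28, 14, 3]
Insert 14: 28 > 14 (shift), 20 > 14 (shift), 19 > 14 (shift), reached front = 3 comparison(s) -> [14, 19, 20, 28, 3]
Insert 3: 28 > 3 (shift), 20 > 3 (shift), 19 > 3 (shift), 14 > 3 (shift), reached front = 4 comparison(s) -> [3, 14, 19, 20, 28]
Total comparisons: 1 + 2 + 3 + 4 = 10


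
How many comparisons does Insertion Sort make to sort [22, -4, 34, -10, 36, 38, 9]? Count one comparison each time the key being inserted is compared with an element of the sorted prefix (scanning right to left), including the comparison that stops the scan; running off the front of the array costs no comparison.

Insert -4: 22 > -4 (shift), reached front = 1 comparison(s) -> [-4, 22, 34, -10, 36, 38, 9]
Insert 34: 22 <= 34 (stop) = 1 comparison(s) -> [-4, 22, 34, -10, 36, 38, 9]
Insert -10: 34 > -10 (shift), 22 > -10 (shift), -4 > -10 (shift), reached front = 3 comparison(s) -> [-10, -4, 22, 34, 36, 38, 9]
Insert 36: 34 <= 36 (stop) = 1 comparison(s) -> [-10, -4, 22, 34, 36, 38, 9]
Insert 38: 36 <= 38 (stop) = 1 comparison(s) -> [-10, -4, 22, 34, 36, 38, 9]
Insert 9: 38 > 9 (shift), 36 > 9 (shift), 34 > 9 (shift), 22 > 9 (shift), -4 <= 9 (stop) = 5 comparison(s) -> [-10, -4, 9, 22, 34, 36, 38]
Total comparisons: 1 + 1 + 3 + 1 + 1 + 5 = 12


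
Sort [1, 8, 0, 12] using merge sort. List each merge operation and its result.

Divide and conquer:
  Merge [1] + [8] -> [1, 8]
  Merge [0] + [12] -> [0, 12]
  Merge [1, 8] + [0, 12] -> [0, 1, 8, 12]


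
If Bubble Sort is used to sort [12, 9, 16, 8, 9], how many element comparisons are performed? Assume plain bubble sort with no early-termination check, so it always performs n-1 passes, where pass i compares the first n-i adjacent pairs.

Pass 1: compare adjacent pairs (0,1)..(3,4) = 4 comparison(s), 3 swap(s) -> [9, 12, 8, 9, 16]
Pass 2: compare adjacent pairs (0,1)..(2,3) = 3 comparison(s), 2 swap(s) -> [9, 8, 9, 12, 16]
Pass 3: compare adjacent pairs (0,1)..(1,2) = 2 comparison(s), 1 swap(s) -> [8, 9, 9, 12, 16]
Pass 4: compare adjacent pairs (0,1)..(0,1) = 1 comparison(s), 0 swap(s) -> [8, 9, 9, 12, 16]
Total comparisons: 4 + 3 + 2 + 1 = 10


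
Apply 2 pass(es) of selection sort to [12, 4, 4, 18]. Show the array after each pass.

Pass 1: Select minimum 4 at index 1, swap -> [4, 12, 4, 18]
Pass 2: Select minimum 4 at index 2, swap -> [4, 4, 12, 18]


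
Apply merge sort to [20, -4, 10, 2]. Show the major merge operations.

Divide and conquer:
  Merge [20] + [-4] -> [-4, 20]
  Merge [10] + [2] -> [2, 10]
  Merge [-4, 20] + [2, 10] -> [-4, 2, 10, 20]


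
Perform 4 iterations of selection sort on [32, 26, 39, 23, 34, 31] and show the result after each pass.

Pass 1: Select minimum 23 at index 3, swap -> [23, 26, 39, 32, 34, 31]
Pass 2: Select minimum 26 at index 1, swap -> [23, 26, 39, 32, 34, 31]
Pass 3: Select minimum 31 at index 5, swap -> [23, 26, 31, 32, 34, 39]
Pass 4: Select minimum 32 at index 3, swap -> [23, 26, 31, 32, 34, 39]


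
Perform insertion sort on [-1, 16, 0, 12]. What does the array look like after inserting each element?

First element -1 is already 'sorted'
Insert 16: shifted 0 elements -> [-1, 16, 0, 12]
Insert 0: shifted 1 elements -> [-1, 0, 16, 12]
Insert 12: shifted 1 elements -> [-1, 0, 12, 16]


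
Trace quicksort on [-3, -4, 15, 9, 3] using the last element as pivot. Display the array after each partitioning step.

Partition 1: pivot=3 at index 2 -> [-3, -4, 3, 9, 15]
Partition 2: pivot=-4 at index 0 -> [-4, -3, 3, 9, 15]
Partition 3: pivot=15 at index 4 -> [-4, -3, 3, 9, 15]


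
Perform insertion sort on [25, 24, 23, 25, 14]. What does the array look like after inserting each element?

First element 25 is already 'sorted'
Insert 24: shifted 1 elements -> [24, 25, 23, 25, 14]
Insert 23: shifted 2 elements -> [23, 24, 25, 25, 14]
Insert 25: shifted 0 elements -> [23, 24, 25, 25, 14]
Insert 14: shifted 4 elements -> [14, 23, 24, 25, 25]


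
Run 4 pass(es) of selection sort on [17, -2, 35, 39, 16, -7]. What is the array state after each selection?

Pass 1: Select minimum -7 at index 5, swap -> [-7, -2, 35, 39, 16, 17]
Pass 2: Select minimum -2 at index 1, swap -> [-7, -2, 35, 39, 16, 17]
Pass 3: Select minimum 16 at index 4, swap -> [-7, -2, 16, 39, 35, 17]
Pass 4: Select minimum 17 at index 5, swap -> [-7, -2, 16, 17, 35, 39]


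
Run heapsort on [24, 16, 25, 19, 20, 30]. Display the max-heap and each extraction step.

Build heap: [30, 20, 25, 19, 16, 24]
Extract 30: [25, 20, 24, 19, 16, 30]
Extract 25: [24, 20, 16, 19, 25, 30]
Extract 24: [20, 19, 16, 24, 25, 30]
Extract 20: [19, 16, 20, 24, 25, 30]
Extract 19: [16, 19, 20, 24, 25, 30]


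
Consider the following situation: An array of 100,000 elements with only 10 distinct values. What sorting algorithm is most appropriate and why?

Best choice: 3-way quicksort or Counting sort
Reason: 3-way (Dutch national flag) partitioning groups every copy of the pivot together, so with only d=10 distinct keys quicksort finishes in O(n log d) expected time, which is effectively linear; counting sort runs in O(n + k) where k is the size of the key range (not the number of distinct values), so it is linear when the 10 values are integers drawn from a small known range


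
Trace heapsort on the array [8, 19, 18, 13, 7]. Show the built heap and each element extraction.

Build heap: [19, 13, 18, 8, 7]
Extract 19: [18, 13, 7, 8, 19]
Extract 18: [13, 8, 7, 18, 19]
Extract 13: [8, 7, 13, 18, 19]
Extract 8: [7, 8, 13, 18, 19]


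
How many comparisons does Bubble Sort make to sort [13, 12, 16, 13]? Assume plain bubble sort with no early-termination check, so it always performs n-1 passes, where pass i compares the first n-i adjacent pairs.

Pass 1: compare adjacent pairs (0,1)..(2,3) = 3 comparison(s), 2 swap(s) -> [12, 13, 13, 16]
Pass 2: compare adjacent pairs (0,1)..(1,2) = 2 comparison(s), 0 swap(s) -> [12, 13, 13, 16]
Pass 3: compare adjacent pairs (0,1)..(0,1) = 1 comparison(s), 0 swap(s) -> [12, 13, 13, 16]
Total comparisons: 3 + 2 + 1 = 6


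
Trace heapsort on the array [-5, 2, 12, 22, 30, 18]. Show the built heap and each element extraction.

Build heap: [30, 22, 18, -5, 2, 12]
Extract 30: [22, 12, 18, -5, 2, 30]
Extract 22: [18, 12, 2, -5, 22, 30]
Extract 18: [12, -5, 2, 18, 22, 30]
Extract 12: [2, -5, 12, 18, 22, 30]
Extract 2: [-5, 2, 12, 18, 22, 30]


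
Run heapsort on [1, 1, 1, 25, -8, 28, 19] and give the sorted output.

Build heap: [28, 25, 19, 1, -8, 1, 1]
Extract 28: [25, 1, 19, 1, -8, 1, 28]
Extract 25: [19, 1, 1, 1, -8, 25, 28]
Extract 19: [1, 1, 1, -8, 19, 25, 28]
Extract 1: [1, -8, 1, 1, 19, 25, 28]
Extract 1: [1, -8, 1, 1, 19, 25, 28]
Extract 1: [-8, 1, 1, 1, 19, 25, 28]


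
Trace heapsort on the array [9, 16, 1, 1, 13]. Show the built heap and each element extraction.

Build heap: [16, 13, 1, 1, 9]
Extract 16: [13, 9, 1, 1, 16]
Extract 13: [9, 1, 1, 13, 16]
Extract 9: [1, 1, 9, 13, 16]
Extract 1: [1, 1, 9, 13, 16]


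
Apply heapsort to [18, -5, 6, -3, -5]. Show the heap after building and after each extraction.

Build heap: [18, -3, 6, -5, -5]
Extract 18: [6, -3, -5, -5, 18]
Extract 6: [-3, -5, -5, 6, 18]
Extract -3: [-5, -5, -3, 6, 18]
Extract -5: [-5, -5, -3, 6, 18]


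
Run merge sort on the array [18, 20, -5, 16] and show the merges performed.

Divide and conquer:
  Merge [18] + [20] -> [18, 20]
  Merge [-5] + [16] -> [-5, 16]
  Merge [18, 20] + [-5, 16] -> [-5, 16, 18, 20]


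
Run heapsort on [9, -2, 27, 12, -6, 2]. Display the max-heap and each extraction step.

Build heap: [27, 12, 9, -2, -6, 2]
Extract 27: [12, 2, 9, -2, -6, 27]
Extract 12: [9, 2, -6, -2, 12, 27]
Extract 9: [2, -2, -6, 9, 12, 27]
Extract 2: [-2, -6, 2, 9, 12, 27]
Extract -2: [-6, -2, 2, 9, 12, 27]


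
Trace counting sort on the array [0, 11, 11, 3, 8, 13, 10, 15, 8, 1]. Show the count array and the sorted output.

Count array: [1, 1, 0, 1, 0, 0, 0, 0, 2, 0, 1, 2, 0, 1, 0, 1]
(count[i] = number of elements equal to i)
Cumulative count: [1, 2, 2, 3, 3, 3, 3, 3, 5, 5, 6, 8, 8, 9, 9, 10]
Sorted: [0, 1, 3, 8, 8, 10, 11, 11, 13, 15]


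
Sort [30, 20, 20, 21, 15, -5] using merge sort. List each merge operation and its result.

Divide and conquer:
  Merge [20] + [20] -> [20, 20]
  Merge [30] + [20, 20] -> [20, 20, 30]
  Merge [15] + [-5] -> [-5, 15]
  Merge [21] + [-5, 15] -> [-5, 15, 21]
  Merge [20, 20, 30] + [-5, 15, 21] -> [-5, 15, 20, 20, 21, 30]


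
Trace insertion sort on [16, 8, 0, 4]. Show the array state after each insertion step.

First element 16 is already 'sorted'
Insert 8: shifted 1 elements -> [8, 16, 0, 4]
Insert 0: shifted 2 elements -> [0, 8, 16, 4]
Insert 4: shifted 2 elements -> [0, 4, 8, 16]


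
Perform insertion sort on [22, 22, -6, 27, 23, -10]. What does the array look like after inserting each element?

First element 22 is already 'sorted'
Insert 22: shifted 0 elements -> [22, 22, -6, 27, 23, -10]
Insert -6: shifted 2 elements -> [-6, 22, 22, 27, 23, -10]
Insert 27: shifted 0 elements -> [-6, 22, 22, 27, 23, -10]
Insert 23: shifted 1 elements -> [-6, 22, 22, 23, 27, -10]
Insert -10: shifted 5 elements -> [-10, -6, 22, 22, 23, 27]


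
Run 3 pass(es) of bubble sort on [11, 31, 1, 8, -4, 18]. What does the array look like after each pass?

After pass 1: [11, 1, 8, -4, 18, 31] (4 swaps)
After pass 2: [1, 8, -4, 11, 18, 31] (3 swaps)
After pass 3: [1, -4, 8, 11, 18, 31] (1 swaps)
Total swaps: 8


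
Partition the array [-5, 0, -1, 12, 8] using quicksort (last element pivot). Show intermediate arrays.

Partition 1: pivot=8 at index 3 -> [-5, 0, -1, 8, 12]
Partition 2: pivot=-1 at index 1 -> [-5, -1, 0, 8, 12]


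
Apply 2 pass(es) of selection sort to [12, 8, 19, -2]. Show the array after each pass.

Pass 1: Select minimum -2 at index 3, swap -> [-2, 8, 19, 12]
Pass 2: Select minimum 8 at index 1, swap -> [-2, 8, 19, 12]


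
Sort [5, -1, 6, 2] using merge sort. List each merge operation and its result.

Divide and conquer:
  Merge [5] + [-1] -> [-1, 5]
  Merge [6] + [2] -> [2, 6]
  Merge [-1, 5] + [2, 6] -> [-1, 2, 5, 6]


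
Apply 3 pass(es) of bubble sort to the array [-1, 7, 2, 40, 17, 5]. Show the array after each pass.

After pass 1: [-1, 2, 7, 17, 5, 40] (3 swaps)
After pass 2: [-1, 2, 7, 5, 17, 40] (1 swaps)
After pass 3: [-1, 2, 5, 7, 17, 40] (1 swaps)
Total swaps: 5


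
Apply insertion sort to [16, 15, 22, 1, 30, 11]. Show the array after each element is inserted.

First element 16 is already 'sorted'
Insert 15: shifted 1 elements -> [15, 16, 22, 1, 30, 11]
Insert 22: shifted 0 elements -> [15, 16, 22, 1, 30, 11]
Insert 1: shifted 3 elements -> [1, 15, 16, 22, 30, 11]
Insert 30: shifted 0 elements -> [1, 15, 16, 22, 30, 11]
Insert 11: shifted 4 elements -> [1, 11, 15, 16, 22, 30]


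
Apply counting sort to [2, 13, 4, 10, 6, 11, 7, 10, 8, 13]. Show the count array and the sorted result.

Count array: [0, 0, 1, 0, 1, 0, 1, 1, 1, 0, 2, 1, 0, 2]
(count[i] = number of elements equal to i)
Cumulative count: [0, 0, 1, 1, 2, 2, 3, 4, 5, 5, 7, 8, 8, 10]
Sorted: [2, 4, 6, 7, 8, 10, 10, 11, 13, 13]


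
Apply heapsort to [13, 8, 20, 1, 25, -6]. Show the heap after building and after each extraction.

Build heap: [25, 13, 20, 1, 8, -6]
Extract 25: [20, 13, -6, 1, 8, 25]
Extract 20: [13, 8, -6, 1, 20, 25]
Extract 13: [8, 1, -6, 13, 20, 25]
Extract 8: [1, -6, 8, 13, 20, 25]
Extract 1: [-6, 1, 8, 13, 20, 25]


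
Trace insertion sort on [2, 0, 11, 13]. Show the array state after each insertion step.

First element 2 is already 'sorted'
Insert 0: shifted 1 elements -> [0, 2, 11, 13]
Insert 11: shifted 0 elements -> [0, 2, 11, 13]
Insert 13: shifted 0 elements -> [0, 2, 11, 13]


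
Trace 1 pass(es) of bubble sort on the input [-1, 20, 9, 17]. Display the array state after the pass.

After pass 1: [-1, 9, 17, 20] (2 swaps)
Total swaps: 2


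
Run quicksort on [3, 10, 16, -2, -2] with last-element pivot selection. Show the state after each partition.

Partition 1: pivot=-2 at index 1 -> [-2, -2, 16, 3, 10]
Partition 2: pivot=10 at index 3 -> [-2, -2, 3, 10, 16]


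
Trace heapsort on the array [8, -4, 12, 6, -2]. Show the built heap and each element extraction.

Build heap: [12, 6, 8, -4, -2]
Extract 12: [8, 6, -2, -4, 12]
Extract 8: [6, -4, -2, 8, 12]
Extract 6: [-2, -4, 6, 8, 12]
Extract -2: [-4, -2, 6, 8, 12]


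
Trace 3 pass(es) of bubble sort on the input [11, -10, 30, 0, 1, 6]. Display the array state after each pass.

After pass 1: [-10, 11, 0, 1, 6, 30] (4 swaps)
After pass 2: [-10, 0, 1, 6, 11, 30] (3 swaps)
After pass 3: [-10, 0, 1, 6, 11, 30] (0 swaps)
Total swaps: 7


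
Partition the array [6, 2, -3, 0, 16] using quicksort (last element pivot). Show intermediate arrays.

Partition 1: pivot=16 at index 4 -> [6, 2, -3, 0, 16]
Partition 2: pivot=0 at index 1 -> [-3, 0, 6, 2, 16]
Partition 3: pivot=2 at index 2 -> [-3, 0, 2, 6, 16]
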